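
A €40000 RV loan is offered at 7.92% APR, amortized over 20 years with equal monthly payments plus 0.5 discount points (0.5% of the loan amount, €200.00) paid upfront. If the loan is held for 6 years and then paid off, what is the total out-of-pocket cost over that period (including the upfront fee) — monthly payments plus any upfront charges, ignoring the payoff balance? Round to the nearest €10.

Monthly rate = 7.92%/12 = 0.0066000; payment = 40,000 × 0.0066000 / (1 − (1+0.0066000)^−240) = €332.59.
Total outlay = 72 × €332.59 + €200.00 = €24,146.48.

€24,150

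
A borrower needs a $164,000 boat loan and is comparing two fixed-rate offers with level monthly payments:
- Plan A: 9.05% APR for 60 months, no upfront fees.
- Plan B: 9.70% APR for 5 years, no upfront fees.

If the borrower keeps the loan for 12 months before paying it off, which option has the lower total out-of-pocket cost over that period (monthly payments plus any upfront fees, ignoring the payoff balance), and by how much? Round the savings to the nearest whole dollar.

Plan A by $624

Plan A: monthly rate = 9.05%/12 = 0.0075417; payment = 164,000 × 0.0075417 / (1 − (1+0.0075417)^−60) = $3,408.35.
Plan B: monthly rate = 9.7%/12 = 0.0080833; payment = 164,000 × 0.0080833 / (1 − (1+0.0080833)^−60) = $3,460.36.
Over 12 months: Plan A costs 12 × $3,408.35 = $40,900.20; Plan B costs 12 × $3,460.36 = $41,524.32.
Plan A is cheaper by $41,524.32 − $40,900.20 = $624.12.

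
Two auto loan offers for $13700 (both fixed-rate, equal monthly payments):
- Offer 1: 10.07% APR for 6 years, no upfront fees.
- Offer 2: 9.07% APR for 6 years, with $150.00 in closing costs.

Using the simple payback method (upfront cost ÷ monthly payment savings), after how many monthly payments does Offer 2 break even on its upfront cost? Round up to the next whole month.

Offer 1: at 10.07% the monthly rate is 0.0083917, so the payment is 13,700 × 0.0083917 / (1 − 1.0083917^−72) = $254.29.
Offer 2: at 9.07% the monthly rate is 0.0075583, so the payment is 13,700 × 0.0075583 / (1 − 1.0075583^−72) = $247.43.
Monthly savings = $254.29 − $247.43 = $6.86.
Break-even = $150.00 / $6.86 = 21.87 → 22 months.

22 months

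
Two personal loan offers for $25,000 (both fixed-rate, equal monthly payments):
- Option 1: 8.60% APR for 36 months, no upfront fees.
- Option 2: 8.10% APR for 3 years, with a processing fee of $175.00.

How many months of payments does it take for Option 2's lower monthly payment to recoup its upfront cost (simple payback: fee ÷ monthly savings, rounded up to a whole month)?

Option 1: at 8.60% the monthly rate is 0.0071667, so the payment is 25,000 × 0.0071667 / (1 − 1.0071667^−36) = $790.35.
Option 2: monthly rate = 8.1%/12 = 0.0067500; payment = 25,000 × 0.0067500 / (1 − (1+0.0067500)^−36) = $784.56.
Monthly savings = $790.35 − $784.56 = $5.79.
Break-even = $175.00 / $5.79 = 30.22 → 31 months.

31 months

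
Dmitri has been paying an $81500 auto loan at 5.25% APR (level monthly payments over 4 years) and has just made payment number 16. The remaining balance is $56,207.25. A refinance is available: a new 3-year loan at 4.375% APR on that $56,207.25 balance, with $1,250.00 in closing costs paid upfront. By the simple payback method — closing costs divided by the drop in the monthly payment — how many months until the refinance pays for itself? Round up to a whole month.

6 months

Current payment = 81,500 × 5.25%/12 / (1 − (1+0.0043750)^−48) = $1,886.13.
Refinanced payment = 56,207.25 × 0.0036458 / (1 − (1+0.0036458)^−36) = $1,668.85.
Monthly savings = $1,886.13 − $1,668.85 = $217.28.
Break-even = $1,250.00 / $217.28 = 5.75 → 6 months.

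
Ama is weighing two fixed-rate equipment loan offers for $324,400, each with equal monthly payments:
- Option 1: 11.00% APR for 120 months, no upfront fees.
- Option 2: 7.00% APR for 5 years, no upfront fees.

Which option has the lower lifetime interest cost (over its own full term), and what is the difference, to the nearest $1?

Option 2 by $150,823

Option 1: monthly rate = 11%/12 = 0.0091667; payment = 324,400 × 0.0091667 / (1 − (1+0.0091667)^−120) = $4,468.61.
Total interest on Option 1 = 120 × $4,468.61 − $324,400 = $211,833.20.
Option 2: monthly rate = 7%/12 = 0.0058333; payment = 324,400 × 0.0058333 / (1 − (1+0.0058333)^−60) = $6,423.51.
Total interest on Option 2 = 60 × $6,423.51 − $324,400 = $61,010.60.
Option 2 is lower by $150,822.60.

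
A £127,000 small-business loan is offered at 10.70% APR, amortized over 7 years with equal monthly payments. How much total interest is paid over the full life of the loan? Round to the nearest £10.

At 10.70% the monthly rate is 0.0089167, so the payment is 127,000 × 0.0089167 / (1 − 1.0089167^−84) = £2,154.57.
Total paid = 84 × £2,154.57 = £180,983.88; interest = £180,983.88 − £127,000 = £53,983.88.

£53,980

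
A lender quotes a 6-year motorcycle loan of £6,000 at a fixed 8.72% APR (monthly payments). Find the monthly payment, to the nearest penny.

£107.32

At 8.72% the monthly rate is 0.0072667, so the payment is 6,000 × 0.0072667 / (1 − 1.0072667^−72) = £107.32.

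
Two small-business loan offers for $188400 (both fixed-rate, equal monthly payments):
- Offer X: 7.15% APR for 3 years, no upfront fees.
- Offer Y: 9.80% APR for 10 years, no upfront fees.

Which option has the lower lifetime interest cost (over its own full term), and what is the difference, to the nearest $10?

Offer X by $86,380

Offer X: monthly rate = 7.15%/12 = 0.0059583; payment = 188,400 × 0.0059583 / (1 − (1+0.0059583)^−36) = $5,830.17.
Total interest on Offer X = 36 × $5,830.17 − $188,400 = $21,486.12.
Offer Y: at 9.80% the monthly rate is 0.0081667, so the payment is 188,400 × 0.0081667 / (1 − 1.0081667^−120) = $2,468.90.
Total interest on Offer Y = 120 × $2,468.90 − $188,400 = $107,868.00.
Offer X is lower by $86,381.88.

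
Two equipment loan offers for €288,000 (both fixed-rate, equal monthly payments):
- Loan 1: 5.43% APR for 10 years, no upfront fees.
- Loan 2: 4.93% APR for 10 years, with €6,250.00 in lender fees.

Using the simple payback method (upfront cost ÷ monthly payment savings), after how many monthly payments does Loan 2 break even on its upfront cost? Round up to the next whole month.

Loan 1: monthly rate = 5.43%/12 = 0.0045250; payment = 288,000 × 0.0045250 / (1 − (1+0.0045250)^−120) = €3,115.58.
Loan 2: at 4.93% the monthly rate is 0.0041083, so the payment is 288,000 × 0.0041083 / (1 − 1.0041083^−120) = €3,044.84.
Monthly savings = €3,115.58 − €3,044.84 = €70.74.
Break-even = €6,250.00 / €70.74 = 88.35 → 89 months.

89 months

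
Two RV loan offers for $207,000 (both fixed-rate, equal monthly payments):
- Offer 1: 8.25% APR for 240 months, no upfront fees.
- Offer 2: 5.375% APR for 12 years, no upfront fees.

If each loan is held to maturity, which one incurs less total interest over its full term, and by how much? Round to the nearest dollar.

Offer 2 by $141,974

Offer 1: monthly rate = 8.25%/12 = 0.0068750; payment = 207,000 × 0.0068750 / (1 − (1+0.0068750)^−240) = $1,763.78.
Total interest on Offer 1 = 240 × $1,763.78 − $207,000 = $216,307.20.
Offer 2: monthly rate = 5.375%/12 = 0.0044792; payment = 207,000 × 0.0044792 / (1 − (1+0.0044792)^−144) = $1,953.70.
Total interest on Offer 2 = 144 × $1,953.70 − $207,000 = $74,332.80.
Offer 2 is lower by $141,974.40.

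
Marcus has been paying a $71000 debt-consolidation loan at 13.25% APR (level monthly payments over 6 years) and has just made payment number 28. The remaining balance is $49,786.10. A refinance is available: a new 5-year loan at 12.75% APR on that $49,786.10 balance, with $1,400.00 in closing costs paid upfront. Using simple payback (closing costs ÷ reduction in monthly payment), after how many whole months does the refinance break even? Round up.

Current payment = 71,000 × 13.25%/12 / (1 − (1+0.0110417)^−72) = $1,434.65.
Refinanced payment = 49,786.10 × 0.0106250 / (1 − (1+0.0106250)^−60) = $1,126.43.
Monthly savings = $1,434.65 − $1,126.43 = $308.22.
Break-even = $1,400.00 / $308.22 = 4.54 → 5 months.

5 months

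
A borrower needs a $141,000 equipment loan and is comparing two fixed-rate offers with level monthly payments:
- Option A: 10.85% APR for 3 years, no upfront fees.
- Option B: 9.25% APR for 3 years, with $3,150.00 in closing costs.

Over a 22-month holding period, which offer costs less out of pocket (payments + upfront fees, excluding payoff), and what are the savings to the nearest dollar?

Option A: at 10.85% the monthly rate is 0.0090417, so the payment is 141,000 × 0.0090417 / (1 − 1.0090417^−36) = $4,606.15.
Option B: at 9.25% the monthly rate is 0.0077083, so the payment is 141,000 × 0.0077083 / (1 − 1.0077083^−36) = $4,500.19.
Over 22 months: Option A costs 22 × $4,606.15 = $101,335.30; Option B costs 22 × $4,500.19 + $3,150.00 = $102,154.18.
Option A is cheaper by $102,154.18 − $101,335.30 = $818.88.

Option A by $819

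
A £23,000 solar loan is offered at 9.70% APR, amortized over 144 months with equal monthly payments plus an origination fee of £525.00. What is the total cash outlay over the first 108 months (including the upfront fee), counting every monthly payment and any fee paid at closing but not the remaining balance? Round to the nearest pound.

£29,782

Monthly rate = 9.7%/12 = 0.0080833; payment = 23,000 × 0.0080833 / (1 − (1+0.0080833)^−144) = £270.90.
Total outlay = 108 × £270.90 + £525.00 = £29,782.20.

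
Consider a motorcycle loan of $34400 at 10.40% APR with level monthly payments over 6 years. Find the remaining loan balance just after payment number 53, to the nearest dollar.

$11,241

With monthly rate i = 10.4%/12 = 0.0086667, the balance after k of n payments is P · [(1+i)^n − (1+i)^k] / [(1+i)^n − 1].
(1+0.0086667)^72 = 1.86136767 and (1+0.0086667)^53 = 1.57988856, so the balance is 34,400 × (1.86136767 − 1.57988856) / (1.86136767 − 1) = $11,241.29.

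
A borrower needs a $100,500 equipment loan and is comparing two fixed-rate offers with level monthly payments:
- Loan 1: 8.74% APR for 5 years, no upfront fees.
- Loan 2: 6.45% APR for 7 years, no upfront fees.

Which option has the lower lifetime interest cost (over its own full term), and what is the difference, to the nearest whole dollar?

Loan 1: at 8.74% the monthly rate is 0.0072833, so the payment is 100,500 × 0.0072833 / (1 − 1.0072833^−60) = $2,073.56.
Total interest on Loan 1 = 60 × $2,073.56 − $100,500 = $23,913.60.
Loan 2: monthly rate = 6.45%/12 = 0.0053750; payment = 100,500 × 0.0053750 / (1 − (1+0.0053750)^−84) = $1,489.94.
Total interest on Loan 2 = 84 × $1,489.94 − $100,500 = $24,654.96.
Loan 1 is lower by $741.36.

Loan 1 by $741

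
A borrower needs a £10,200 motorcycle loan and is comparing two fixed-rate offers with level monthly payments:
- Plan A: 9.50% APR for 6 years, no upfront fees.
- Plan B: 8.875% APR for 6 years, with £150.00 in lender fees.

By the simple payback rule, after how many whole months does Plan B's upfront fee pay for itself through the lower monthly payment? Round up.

48 months

Plan A: at 9.50% the monthly rate is 0.0079167, so the payment is 10,200 × 0.0079167 / (1 − 1.0079167^−72) = £186.40.
Plan B: monthly rate = 8.875%/12 = 0.0073958; payment = 10,200 × 0.0073958 / (1 − (1+0.0073958)^−72) = £183.23.
Monthly savings = £186.40 − £183.23 = £3.17.
Break-even = £150.00 / £3.17 = 47.32 → 48 months.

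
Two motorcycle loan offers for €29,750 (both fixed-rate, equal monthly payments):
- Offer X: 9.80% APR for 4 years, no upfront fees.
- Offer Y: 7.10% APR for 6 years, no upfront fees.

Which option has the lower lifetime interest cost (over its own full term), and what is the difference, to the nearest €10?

Offer X by €540

Offer X: at 9.80% the monthly rate is 0.0081667, so the payment is 29,750 × 0.0081667 / (1 − 1.0081667^−48) = €751.68.
Total interest on Offer X = 48 × €751.68 − €29,750 = €6,330.64.
Offer Y: monthly rate = 7.1%/12 = 0.0059167; payment = 29,750 × 0.0059167 / (1 − (1+0.0059167)^−72) = €508.64.
Total interest on Offer Y = 72 × €508.64 − €29,750 = €6,872.08.
Offer X is lower by €541.44.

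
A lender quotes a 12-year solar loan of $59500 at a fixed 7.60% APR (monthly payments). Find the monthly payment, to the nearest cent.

$631.08

At 7.60% the monthly rate is 0.0063333, so the payment is 59,500 × 0.0063333 / (1 − 1.0063333^−144) = $631.08.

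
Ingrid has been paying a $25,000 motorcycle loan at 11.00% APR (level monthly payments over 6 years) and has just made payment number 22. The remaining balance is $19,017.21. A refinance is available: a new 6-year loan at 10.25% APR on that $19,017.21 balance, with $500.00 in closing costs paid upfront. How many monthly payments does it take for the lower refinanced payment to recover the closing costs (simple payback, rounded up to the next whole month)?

5 months

Current payment = 25,000 × 11%/12 / (1 − (1+0.0091667)^−72) = $475.85.
Refinanced payment = 19,017.21 × 0.0085417 / (1 − (1+0.0085417)^−72) = $354.71.
Monthly savings = $475.85 − $354.71 = $121.14.
Break-even = $500.00 / $121.14 = 4.13 → 5 months.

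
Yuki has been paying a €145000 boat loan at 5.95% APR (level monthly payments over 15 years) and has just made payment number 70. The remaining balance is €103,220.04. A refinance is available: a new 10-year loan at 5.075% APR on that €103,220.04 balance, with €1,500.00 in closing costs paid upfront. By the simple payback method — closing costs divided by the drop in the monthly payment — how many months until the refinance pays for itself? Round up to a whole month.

Current payment = 145,000 × 5.95%/12 / (1 − (1+0.0049583)^−180) = €1,219.68.
Refinanced payment = 103,220.04 × 0.0042292 / (1 − (1+0.0042292)^−120) = €1,098.60.
Monthly savings = €1,219.68 − €1,098.60 = €121.08.
Break-even = €1,500.00 / €121.08 = 12.39 → 13 months.

13 months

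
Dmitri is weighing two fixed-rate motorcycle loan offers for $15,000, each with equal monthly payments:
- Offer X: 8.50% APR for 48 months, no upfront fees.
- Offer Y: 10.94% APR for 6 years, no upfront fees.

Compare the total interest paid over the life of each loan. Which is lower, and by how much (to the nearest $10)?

Offer X by $2,780

Offer X: monthly rate = 8.5%/12 = 0.0070833; payment = 15,000 × 0.0070833 / (1 − (1+0.0070833)^−48) = $369.72.
Total interest on Offer X = 48 × $369.72 − $15,000 = $2,746.56.
Offer Y: at 10.94% the monthly rate is 0.0091167, so the payment is 15,000 × 0.0091167 / (1 − 1.0091167^−72) = $285.05.
Total interest on Offer Y = 72 × $285.05 − $15,000 = $5,523.60.
Offer X is lower by $2,777.04.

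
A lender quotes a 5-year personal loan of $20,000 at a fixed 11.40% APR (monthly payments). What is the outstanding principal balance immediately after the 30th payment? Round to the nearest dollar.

With monthly rate i = 11.4%/12 = 0.0095000, the balance after k of n payments is P · [(1+i)^n − (1+i)^k] / [(1+i)^n − 1].
(1+0.0095000)^60 = 1.76351597 and (1+0.0095000)^30 = 1.32797439, so the balance is 20,000 × (1.76351597 − 1.32797439) / (1.76351597 − 1) = $11,408.84.

$11,409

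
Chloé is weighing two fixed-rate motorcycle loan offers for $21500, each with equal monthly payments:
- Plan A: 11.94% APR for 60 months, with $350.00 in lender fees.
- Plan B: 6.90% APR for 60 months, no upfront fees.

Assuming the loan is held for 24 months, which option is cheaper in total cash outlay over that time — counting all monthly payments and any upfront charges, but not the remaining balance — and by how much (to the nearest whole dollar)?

Plan B by $1,619

Plan A: at 11.94% the monthly rate is 0.0099500, so the payment is 21,500 × 0.0099500 / (1 − 1.0099500^−60) = $477.60.
Plan B: at 6.90% the monthly rate is 0.0057500, so the payment is 21,500 × 0.0057500 / (1 − 1.0057500^−60) = $424.71.
Over 24 months: Plan A costs 24 × $477.60 + $350.00 = $11,812.40; Plan B costs 24 × $424.71 = $10,193.04.
Plan B is cheaper by $11,812.40 − $10,193.04 = $1,619.36.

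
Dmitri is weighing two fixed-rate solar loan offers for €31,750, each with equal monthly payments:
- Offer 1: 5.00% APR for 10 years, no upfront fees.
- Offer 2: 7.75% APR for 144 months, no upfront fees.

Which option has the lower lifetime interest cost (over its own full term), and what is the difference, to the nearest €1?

Offer 1 by €8,454

Offer 1: at 5.00% the monthly rate is 0.0041667, so the payment is 31,750 × 0.0041667 / (1 − 1.0041667^−120) = €336.76.
Total interest on Offer 1 = 120 × €336.76 − €31,750 = €8,661.20.
Offer 2: at 7.75% the monthly rate is 0.0064583, so the payment is 31,750 × 0.0064583 / (1 − 1.0064583^−144) = €339.34.
Total interest on Offer 2 = 144 × €339.34 − €31,750 = €17,114.96.
Offer 1 is lower by €8,453.76.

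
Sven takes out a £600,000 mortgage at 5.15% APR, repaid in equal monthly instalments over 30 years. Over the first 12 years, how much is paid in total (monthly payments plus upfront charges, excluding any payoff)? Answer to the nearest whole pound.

At 5.15% the monthly rate is 0.0042917, so the payment is 600,000 × 0.0042917 / (1 − 1.0042917^−360) = £3,276.16.
Total outlay = 144 × £3,276.16 = £471,767.04.

£471,767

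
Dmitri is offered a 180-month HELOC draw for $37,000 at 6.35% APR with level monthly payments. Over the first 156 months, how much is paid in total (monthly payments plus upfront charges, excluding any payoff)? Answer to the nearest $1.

$49,806

Monthly rate = 6.35%/12 = 0.0052917; payment = 37,000 × 0.0052917 / (1 − (1+0.0052917)^−180) = $319.27.
Total outlay = 156 × $319.27 = $49,806.12.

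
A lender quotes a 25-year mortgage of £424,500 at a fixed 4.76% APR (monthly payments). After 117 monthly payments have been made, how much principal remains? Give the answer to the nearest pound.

£314,784

With monthly rate i = 4.76%/12 = 0.0039667, the balance after k of n payments is P · [(1+i)^n − (1+i)^k] / [(1+i)^n − 1].
(1+0.0039667)^300 = 3.27935270 and (1+0.0039667)^117 = 1.58912248, so the balance is 424,500 × (3.27935270 − 1.58912248) / (3.27935270 − 1) = £314,783.55.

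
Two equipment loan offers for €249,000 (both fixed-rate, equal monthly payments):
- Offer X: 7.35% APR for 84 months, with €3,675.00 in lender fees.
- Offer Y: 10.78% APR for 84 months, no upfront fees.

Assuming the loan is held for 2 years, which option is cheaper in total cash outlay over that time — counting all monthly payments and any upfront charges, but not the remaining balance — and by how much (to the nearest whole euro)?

Offer X: monthly rate = 7.35%/12 = 0.0061250; payment = 249,000 × 0.0061250 / (1 − (1+0.0061250)^−84) = €3,800.82.
Offer Y: monthly rate = 10.78%/12 = 0.0089833; payment = 249,000 × 0.0089833 / (1 − (1+0.0089833)^−84) = €4,234.74.
Over 24 months: Offer X costs 24 × €3,800.82 + €3,675.00 = €94,894.68; Offer Y costs 24 × €4,234.74 = €101,633.76.
Offer X is cheaper by €101,633.76 − €94,894.68 = €6,739.08.

Offer X by €6,739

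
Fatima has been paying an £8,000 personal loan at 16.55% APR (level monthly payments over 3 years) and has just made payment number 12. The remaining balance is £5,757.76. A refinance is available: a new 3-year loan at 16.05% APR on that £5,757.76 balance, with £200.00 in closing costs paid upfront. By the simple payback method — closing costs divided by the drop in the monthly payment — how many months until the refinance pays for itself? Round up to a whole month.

Current payment = 8,000 × 16.55%/12 / (1 − (1+0.0137917)^−36) = £283.43.
Refinanced payment = 5,757.76 × 0.0133750 / (1 − (1+0.0133750)^−36) = £202.57.
Monthly savings = £283.43 − £202.57 = £80.86.
Break-even = £200.00 / £80.86 = 2.47 → 3 months.

3 months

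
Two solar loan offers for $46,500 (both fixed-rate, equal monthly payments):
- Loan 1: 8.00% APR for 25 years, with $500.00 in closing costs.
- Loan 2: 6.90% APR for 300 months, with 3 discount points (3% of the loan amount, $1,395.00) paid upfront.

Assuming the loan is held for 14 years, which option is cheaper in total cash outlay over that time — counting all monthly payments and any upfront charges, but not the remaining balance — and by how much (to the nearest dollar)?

Loan 1: monthly rate = 8%/12 = 0.0066667; payment = 46,500 × 0.0066667 / (1 − (1+0.0066667)^−300) = $358.89.
Loan 2: at 6.90% the monthly rate is 0.0057500, so the payment is 46,500 × 0.0057500 / (1 − 1.0057500^−300) = $325.69.
Over 168 months: Loan 1 costs 168 × $358.89 + $500.00 = $60,793.52; Loan 2 costs 168 × $325.69 + $1,395.00 = $56,110.92.
Loan 2 is cheaper by $60,793.52 − $56,110.92 = $4,682.60.

Loan 2 by $4,683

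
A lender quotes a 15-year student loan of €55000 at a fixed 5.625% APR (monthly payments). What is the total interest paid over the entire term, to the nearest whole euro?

€26,549

Monthly rate = 5.625%/12 = 0.0046875; payment = 55,000 × 0.0046875 / (1 − (1+0.0046875)^−180) = €453.05.
Total paid = 180 × €453.05 = €81,549.00; interest = €81,549.00 − €55,000 = €26,549.00.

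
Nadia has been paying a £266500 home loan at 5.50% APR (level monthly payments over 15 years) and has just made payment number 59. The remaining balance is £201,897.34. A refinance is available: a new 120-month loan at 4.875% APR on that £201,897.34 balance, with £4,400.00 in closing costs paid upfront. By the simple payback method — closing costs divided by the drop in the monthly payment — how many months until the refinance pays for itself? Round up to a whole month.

91 months

Current payment = 266,500 × 5.5%/12 / (1 − (1+0.0045833)^−180) = £2,177.53.
Refinanced payment = 201,897.34 × 0.0040625 / (1 − (1+0.0040625)^−120) = £2,129.12.
Monthly savings = £2,177.53 − £2,129.12 = £48.41.
Break-even = £4,400.00 / £48.41 = 90.89 → 91 months.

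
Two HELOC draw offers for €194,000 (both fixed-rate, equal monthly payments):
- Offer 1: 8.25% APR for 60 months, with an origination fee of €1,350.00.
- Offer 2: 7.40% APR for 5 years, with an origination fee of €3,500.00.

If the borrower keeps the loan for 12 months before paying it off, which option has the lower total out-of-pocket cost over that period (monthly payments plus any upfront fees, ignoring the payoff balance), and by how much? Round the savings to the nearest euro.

Offer 1: at 8.25% the monthly rate is 0.0068750, so the payment is 194,000 × 0.0068750 / (1 − 1.0068750^−60) = €3,956.87.
Offer 2: monthly rate = 7.4%/12 = 0.0061667; payment = 194,000 × 0.0061667 / (1 − (1+0.0061667)^−60) = €3,878.15.
Over 12 months: Offer 1 costs 12 × €3,956.87 + €1,350.00 = €48,832.44; Offer 2 costs 12 × €3,878.15 + €3,500.00 = €50,037.80.
Offer 1 is cheaper by €50,037.80 − €48,832.44 = €1,205.36.

Offer 1 by €1,205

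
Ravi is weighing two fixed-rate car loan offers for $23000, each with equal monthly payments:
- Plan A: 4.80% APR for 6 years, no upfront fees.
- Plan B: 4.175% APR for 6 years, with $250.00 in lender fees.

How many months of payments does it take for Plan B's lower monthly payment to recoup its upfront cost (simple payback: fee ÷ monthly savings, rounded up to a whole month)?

Plan A: at 4.80% the monthly rate is 0.0040000, so the payment is 23,000 × 0.0040000 / (1 − 1.0040000^−72) = $368.28.
Plan B: at 4.175% the monthly rate is 0.0034792, so the payment is 23,000 × 0.0034792 / (1 − 1.0034792^−72) = $361.68.
Monthly savings = $368.28 − $361.68 = $6.60.
Break-even = $250.00 / $6.60 = 37.88 → 38 months.

38 months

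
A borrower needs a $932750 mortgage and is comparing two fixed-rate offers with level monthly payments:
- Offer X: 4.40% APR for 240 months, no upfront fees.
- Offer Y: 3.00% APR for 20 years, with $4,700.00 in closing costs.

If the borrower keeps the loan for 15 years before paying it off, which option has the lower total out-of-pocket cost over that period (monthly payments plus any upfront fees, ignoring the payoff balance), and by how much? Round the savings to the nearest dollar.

Offer X: at 4.40% the monthly rate is 0.0036667, so the payment is 932,750 × 0.0036667 / (1 − 1.0036667^−240) = $5,850.81.
Offer Y: monthly rate = 3%/12 = 0.0025000; payment = 932,750 × 0.0025000 / (1 − (1+0.0025000)^−240) = $5,173.01.
Over 180 months: Offer X costs 180 × $5,850.81 = $1,053,145.80; Offer Y costs 180 × $5,173.01 + $4,700.00 = $935,841.80.
Offer Y is cheaper by $1,053,145.80 − $935,841.80 = $117,304.00.

Offer Y by $117,304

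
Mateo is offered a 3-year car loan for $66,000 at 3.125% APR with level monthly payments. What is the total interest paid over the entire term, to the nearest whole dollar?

At 3.125% the monthly rate is 0.0026042, so the payment is 66,000 × 0.0026042 / (1 − 1.0026042^−36) = $1,923.00.
Total paid = 36 × $1,923.00 = $69,228.00; interest = $69,228.00 − $66,000 = $3,228.00.

$3,228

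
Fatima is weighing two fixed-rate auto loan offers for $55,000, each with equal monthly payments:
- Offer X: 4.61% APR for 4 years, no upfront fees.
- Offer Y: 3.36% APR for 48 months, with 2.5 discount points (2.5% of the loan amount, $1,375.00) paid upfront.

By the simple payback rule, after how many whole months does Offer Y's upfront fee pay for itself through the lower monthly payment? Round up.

Offer X: monthly rate = 4.61%/12 = 0.0038417; payment = 55,000 × 0.0038417 / (1 − (1+0.0038417)^−48) = $1,256.92.
Offer Y: at 3.36% the monthly rate is 0.0028000, so the payment is 55,000 × 0.0028000 / (1 − 1.0028000^−48) = $1,226.16.
Monthly savings = $1,256.92 − $1,226.16 = $30.76.
Break-even = $1,375.00 / $30.76 = 44.70 → 45 months.

45 months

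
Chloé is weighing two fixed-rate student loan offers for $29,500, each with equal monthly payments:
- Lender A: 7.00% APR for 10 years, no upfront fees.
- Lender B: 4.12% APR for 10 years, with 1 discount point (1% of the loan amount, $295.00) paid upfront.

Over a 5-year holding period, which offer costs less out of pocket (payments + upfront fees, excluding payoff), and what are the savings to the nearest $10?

Lender B by $2,230

Lender A: monthly rate = 7%/12 = 0.0058333; payment = 29,500 × 0.0058333 / (1 − (1+0.0058333)^−120) = $342.52.
Lender B: monthly rate = 4.12%/12 = 0.0034333; payment = 29,500 × 0.0034333 / (1 − (1+0.0034333)^−120) = $300.36.
Over 60 months: Lender A costs 60 × $342.52 = $20,551.20; Lender B costs 60 × $300.36 + $295.00 = $18,316.60.
Lender B is cheaper by $20,551.20 − $18,316.60 = $2,234.60.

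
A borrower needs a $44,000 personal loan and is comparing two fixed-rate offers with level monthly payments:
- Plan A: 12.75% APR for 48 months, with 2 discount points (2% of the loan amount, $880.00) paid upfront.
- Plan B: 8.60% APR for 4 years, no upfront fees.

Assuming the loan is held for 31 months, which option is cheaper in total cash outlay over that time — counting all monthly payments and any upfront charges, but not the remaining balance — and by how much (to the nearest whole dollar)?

Plan A: at 12.75% the monthly rate is 0.0106250, so the payment is 44,000 × 0.0106250 / (1 − 1.0106250^−48) = $1,174.96.
Plan B: monthly rate = 8.6%/12 = 0.0071667; payment = 44,000 × 0.0071667 / (1 − (1+0.0071667)^−48) = $1,086.60.
Over 31 months: Plan A costs 31 × $1,174.96 + $880.00 = $37,303.76; Plan B costs 31 × $1,086.60 = $33,684.60.
Plan B is cheaper by $37,303.76 − $33,684.60 = $3,619.16.

Plan B by $3,619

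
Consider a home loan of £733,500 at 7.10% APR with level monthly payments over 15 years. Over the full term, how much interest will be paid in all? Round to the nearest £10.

Monthly rate = 7.1%/12 = 0.0059167; payment = 733,500 × 0.0059167 / (1 − (1+0.0059167)^−180) = £6,633.98.
Total paid = 180 × £6,633.98 = £1,194,116.40; interest = £1,194,116.40 − £733,500 = £460,616.40.

£460,620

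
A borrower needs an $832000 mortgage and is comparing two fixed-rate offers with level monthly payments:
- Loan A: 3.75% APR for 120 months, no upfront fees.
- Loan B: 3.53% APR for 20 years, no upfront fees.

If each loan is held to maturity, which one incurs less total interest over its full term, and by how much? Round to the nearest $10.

Loan A by $162,130

Loan A: at 3.75% the monthly rate is 0.0031250, so the payment is 832,000 × 0.0031250 / (1 − 1.0031250^−120) = $8,325.10.
Total interest on Loan A = 120 × $8,325.10 − $832,000 = $167,012.00.
Loan B: monthly rate = 3.53%/12 = 0.0029417; payment = 832,000 × 0.0029417 / (1 − (1+0.0029417)^−240) = $4,838.10.
Total interest on Loan B = 240 × $4,838.10 − $832,000 = $329,144.00.
Loan A is lower by $162,132.00.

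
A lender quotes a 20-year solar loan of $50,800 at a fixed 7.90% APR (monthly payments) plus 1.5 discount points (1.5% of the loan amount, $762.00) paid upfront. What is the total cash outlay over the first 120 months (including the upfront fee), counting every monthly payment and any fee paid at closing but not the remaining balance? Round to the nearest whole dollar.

At 7.90% the monthly rate is 0.0065833, so the payment is 50,800 × 0.0065833 / (1 − 1.0065833^−240) = $421.76.
Total outlay = 120 × $421.76 + $762.00 = $51,373.20.

$51,373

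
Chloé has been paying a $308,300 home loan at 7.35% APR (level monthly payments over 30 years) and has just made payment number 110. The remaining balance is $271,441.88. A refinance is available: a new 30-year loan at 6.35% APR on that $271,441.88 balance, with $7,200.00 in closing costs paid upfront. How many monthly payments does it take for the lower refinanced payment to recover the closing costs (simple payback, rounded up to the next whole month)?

17 months

Current payment = 308,300 × 7.35%/12 / (1 − (1+0.0061250)^−360) = $2,124.10.
Refinanced payment = 271,441.88 × 0.0052917 / (1 − (1+0.0052917)^−360) = $1,689.01.
Monthly savings = $2,124.10 − $1,689.01 = $435.09.
Break-even = $7,200.00 / $435.09 = 16.55 → 17 months.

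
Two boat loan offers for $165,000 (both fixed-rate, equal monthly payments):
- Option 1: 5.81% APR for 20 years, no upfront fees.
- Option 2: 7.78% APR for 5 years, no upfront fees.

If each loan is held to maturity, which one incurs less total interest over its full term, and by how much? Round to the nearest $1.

Option 1: monthly rate = 5.81%/12 = 0.0048417; payment = 165,000 × 0.0048417 / (1 − (1+0.0048417)^−240) = $1,164.10.
Total interest on Option 1 = 240 × $1,164.10 − $165,000 = $114,384.00.
Option 2: monthly rate = 7.78%/12 = 0.0064833; payment = 165,000 × 0.0064833 / (1 − (1+0.0064833)^−60) = $3,328.26.
Total interest on Option 2 = 60 × $3,328.26 − $165,000 = $34,695.60.
Option 2 is lower by $79,688.40.

Option 2 by $79,688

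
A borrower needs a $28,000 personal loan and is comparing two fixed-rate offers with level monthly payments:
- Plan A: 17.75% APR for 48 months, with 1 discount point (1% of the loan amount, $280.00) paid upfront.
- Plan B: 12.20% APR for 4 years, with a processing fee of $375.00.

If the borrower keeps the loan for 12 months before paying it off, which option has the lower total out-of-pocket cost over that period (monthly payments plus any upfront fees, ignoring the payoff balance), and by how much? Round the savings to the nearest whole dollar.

Plan A: at 17.75% the monthly rate is 0.0147917, so the payment is 28,000 × 0.0147917 / (1 − 1.0147917^−48) = $818.85.
Plan B: at 12.20% the monthly rate is 0.0101667, so the payment is 28,000 × 0.0101667 / (1 − 1.0101667^−48) = $740.10.
Over 12 months: Plan A costs 12 × $818.85 + $280.00 = $10,106.20; Plan B costs 12 × $740.10 + $375.00 = $9,256.20.
Plan B is cheaper by $10,106.20 − $9,256.20 = $850.00.

Plan B by $850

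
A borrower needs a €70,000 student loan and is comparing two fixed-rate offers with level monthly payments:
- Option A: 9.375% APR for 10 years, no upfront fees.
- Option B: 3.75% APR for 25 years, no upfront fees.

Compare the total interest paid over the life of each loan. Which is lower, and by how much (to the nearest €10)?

Option A: monthly rate = 9.375%/12 = 0.0078125; payment = 70,000 × 0.0078125 / (1 − (1+0.0078125)^−120) = €901.00.
Total interest on Option A = 120 × €901.00 − €70,000 = €38,120.00.
Option B: monthly rate = 3.75%/12 = 0.0031250; payment = 70,000 × 0.0031250 / (1 − (1+0.0031250)^−300) = €359.89.
Total interest on Option B = 300 × €359.89 − €70,000 = €37,967.00.
Option B is lower by €153.00.

Option B by €150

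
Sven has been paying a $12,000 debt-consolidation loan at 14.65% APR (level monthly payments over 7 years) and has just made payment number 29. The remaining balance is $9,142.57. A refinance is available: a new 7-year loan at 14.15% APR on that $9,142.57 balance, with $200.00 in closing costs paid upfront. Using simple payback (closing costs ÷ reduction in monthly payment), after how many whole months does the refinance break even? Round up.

4 months

Current payment = 12,000 × 14.65%/12 / (1 − (1+0.0122083)^−84) = $229.21.
Refinanced payment = 9,142.57 × 0.0117917 / (1 − (1+0.0117917)^−84) = $172.09.
Monthly savings = $229.21 − $172.09 = $57.12.
Break-even = $200.00 / $57.12 = 3.50 → 4 months.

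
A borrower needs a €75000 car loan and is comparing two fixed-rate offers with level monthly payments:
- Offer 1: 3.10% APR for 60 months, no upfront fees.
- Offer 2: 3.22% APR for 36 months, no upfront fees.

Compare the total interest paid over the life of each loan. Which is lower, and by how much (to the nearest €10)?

Offer 2 by €2,280

Offer 1: at 3.10% the monthly rate is 0.0025833, so the payment is 75,000 × 0.0025833 / (1 − 1.0025833^−60) = €1,350.99.
Total interest on Offer 1 = 60 × €1,350.99 − €75,000 = €6,059.40.
Offer 2: monthly rate = 3.22%/12 = 0.0026833; payment = 75,000 × 0.0026833 / (1 − (1+0.0026833)^−36) = €2,188.37.
Total interest on Offer 2 = 36 × €2,188.37 − €75,000 = €3,781.32.
Offer 2 is lower by €2,278.08.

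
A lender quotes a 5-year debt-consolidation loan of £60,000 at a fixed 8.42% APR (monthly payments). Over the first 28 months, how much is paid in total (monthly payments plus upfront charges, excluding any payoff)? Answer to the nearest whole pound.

At 8.42% the monthly rate is 0.0070167, so the payment is 60,000 × 0.0070167 / (1 − 1.0070167^−60) = £1,228.68.
Total outlay = 28 × £1,228.68 = £34,403.04.

£34,403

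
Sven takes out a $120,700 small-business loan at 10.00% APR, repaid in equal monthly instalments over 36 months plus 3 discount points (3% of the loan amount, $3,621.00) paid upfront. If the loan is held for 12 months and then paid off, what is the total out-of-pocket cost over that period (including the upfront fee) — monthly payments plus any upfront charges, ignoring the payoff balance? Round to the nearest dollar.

$50,357

At 10.00% the monthly rate is 0.0083333, so the payment is 120,700 × 0.0083333 / (1 − 1.0083333^−36) = $3,894.65.
Total outlay = 12 × $3,894.65 + $3,621.00 = $50,356.80.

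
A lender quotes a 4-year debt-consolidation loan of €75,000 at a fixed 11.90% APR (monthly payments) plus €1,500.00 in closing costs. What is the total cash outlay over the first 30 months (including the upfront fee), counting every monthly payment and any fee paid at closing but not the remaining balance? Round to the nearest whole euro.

At 11.90% the monthly rate is 0.0099167, so the payment is 75,000 × 0.0099167 / (1 − 1.0099167^−48) = €1,971.36.
Total outlay = 30 × €1,971.36 + €1,500.00 = €60,640.80.

€60,641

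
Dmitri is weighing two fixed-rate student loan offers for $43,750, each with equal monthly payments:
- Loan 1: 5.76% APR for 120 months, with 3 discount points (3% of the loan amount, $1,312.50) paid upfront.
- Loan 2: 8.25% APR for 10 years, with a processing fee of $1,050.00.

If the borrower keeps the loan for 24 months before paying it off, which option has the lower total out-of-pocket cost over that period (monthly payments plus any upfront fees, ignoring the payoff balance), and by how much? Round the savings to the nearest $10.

Loan 1: at 5.76% the monthly rate is 0.0048000, so the payment is 43,750 × 0.0048000 / (1 − 1.0048000^−120) = $480.46.
Loan 2: at 8.25% the monthly rate is 0.0068750, so the payment is 43,750 × 0.0068750 / (1 − 1.0068750^−120) = $536.61.
Over 24 months: Loan 1 costs 24 × $480.46 + $1,312.50 = $12,843.54; Loan 2 costs 24 × $536.61 + $1,050.00 = $13,928.64.
Loan 1 is cheaper by $13,928.64 − $12,843.54 = $1,085.10.

Loan 1 by $1,090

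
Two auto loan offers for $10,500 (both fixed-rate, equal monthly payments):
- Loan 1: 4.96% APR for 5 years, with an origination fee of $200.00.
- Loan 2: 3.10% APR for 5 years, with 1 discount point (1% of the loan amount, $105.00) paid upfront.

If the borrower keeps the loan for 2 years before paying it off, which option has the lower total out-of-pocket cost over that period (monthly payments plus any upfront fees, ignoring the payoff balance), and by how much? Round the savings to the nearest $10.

Loan 2 by $310

Loan 1: monthly rate = 4.96%/12 = 0.0041333; payment = 10,500 × 0.0041333 / (1 − (1+0.0041333)^−60) = $197.96.
Loan 2: monthly rate = 3.1%/12 = 0.0025833; payment = 10,500 × 0.0025833 / (1 − (1+0.0025833)^−60) = $189.14.
Over 24 months: Loan 1 costs 24 × $197.96 + $200.00 = $4,951.04; Loan 2 costs 24 × $189.14 + $105.00 = $4,644.36.
Loan 2 is cheaper by $4,951.04 − $4,644.36 = $306.68.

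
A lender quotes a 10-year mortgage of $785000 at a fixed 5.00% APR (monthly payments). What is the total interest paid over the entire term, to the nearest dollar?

At 5.00% the monthly rate is 0.0041667, so the payment is 785,000 × 0.0041667 / (1 − 1.0041667^−120) = $8,326.14.
Total paid = 120 × $8,326.14 = $999,136.80; interest = $999,136.80 − $785,000 = $214,136.80.

$214,137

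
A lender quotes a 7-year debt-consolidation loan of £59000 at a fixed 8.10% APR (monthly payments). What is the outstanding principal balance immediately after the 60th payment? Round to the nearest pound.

£20,377

With monthly rate i = 8.1%/12 = 0.0067500, the balance after k of n payments is P · [(1+i)^n − (1+i)^k] / [(1+i)^n − 1].
(1+0.0067500)^84 = 1.75961484 and (1+0.0067500)^60 = 1.49726370, so the balance is 59,000 × (1.75961484 − 1.49726370) / (1.75961484 − 1) = £20,377.06.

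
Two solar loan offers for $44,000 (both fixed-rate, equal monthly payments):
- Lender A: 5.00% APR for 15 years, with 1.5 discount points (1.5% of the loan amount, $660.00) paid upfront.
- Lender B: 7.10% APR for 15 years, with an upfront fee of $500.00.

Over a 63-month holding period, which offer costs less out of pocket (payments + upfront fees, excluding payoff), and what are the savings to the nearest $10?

Lender A by $2,990

Lender A: at 5.00% the monthly rate is 0.0041667, so the payment is 44,000 × 0.0041667 / (1 − 1.0041667^−180) = $347.95.
Lender B: monthly rate = 7.1%/12 = 0.0059167; payment = 44,000 × 0.0059167 / (1 − (1+0.0059167)^−180) = $397.95.
Over 63 months: Lender A costs 63 × $347.95 + $660.00 = $22,580.85; Lender B costs 63 × $397.95 + $500.00 = $25,570.85.
Lender A is cheaper by $25,570.85 − $22,580.85 = $2,990.00.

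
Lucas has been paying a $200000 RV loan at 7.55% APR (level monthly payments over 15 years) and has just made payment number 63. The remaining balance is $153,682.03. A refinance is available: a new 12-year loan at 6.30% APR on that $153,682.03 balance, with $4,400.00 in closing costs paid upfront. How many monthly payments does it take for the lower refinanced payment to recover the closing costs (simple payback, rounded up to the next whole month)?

14 months

Current payment = 200,000 × 7.55%/12 / (1 − (1+0.0062917)^−180) = $1,859.71.
Refinanced payment = 153,682.03 × 0.0052500 / (1 − (1+0.0052500)^−144) = $1,523.67.
Monthly savings = $1,859.71 − $1,523.67 = $336.04.
Break-even = $4,400.00 / $336.04 = 13.09 → 14 months.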